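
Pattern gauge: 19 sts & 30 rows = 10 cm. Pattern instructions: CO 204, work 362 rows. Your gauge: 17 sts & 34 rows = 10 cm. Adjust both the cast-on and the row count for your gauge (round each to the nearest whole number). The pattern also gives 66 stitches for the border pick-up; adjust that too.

Stitches: 204 × 17/19 = 182.53 → 183.
Rows: 362 × 34/30 = 410.27 → 410.
border pick-up: 66 × 17/19 = 59.05 → 59.

Cast on 183 stitches; work 410 rows; border pick-up 59 stitches.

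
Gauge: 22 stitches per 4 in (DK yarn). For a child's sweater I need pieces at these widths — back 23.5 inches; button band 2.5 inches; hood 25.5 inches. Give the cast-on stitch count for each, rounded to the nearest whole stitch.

back 129; button band 14; hood 140.

Rate = 22/4 = 5.5 sts per in.
back: 23.5 × 5.5 = 129.25 → 129.
button band: 2.5 × 5.5 = 13.75 → 14.
hood: 25.5 × 5.5 = 140.25 → 140.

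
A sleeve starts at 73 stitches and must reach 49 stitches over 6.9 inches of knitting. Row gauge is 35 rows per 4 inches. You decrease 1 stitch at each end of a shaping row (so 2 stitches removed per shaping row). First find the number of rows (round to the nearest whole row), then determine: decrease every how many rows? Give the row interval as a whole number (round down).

Decrease every 5th row.

Rows = 6.9 × 8.75 = 60.4 → 60 rows.
Stitches to remove: 24 → 12 shaping rows (at 2 st each).
60 / 12 = 5.00 → every 5 rows.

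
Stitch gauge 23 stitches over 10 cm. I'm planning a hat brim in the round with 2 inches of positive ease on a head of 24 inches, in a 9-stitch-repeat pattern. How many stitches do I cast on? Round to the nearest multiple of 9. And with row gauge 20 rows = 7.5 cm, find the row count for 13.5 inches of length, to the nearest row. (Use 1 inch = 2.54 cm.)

Cast on 153 stitches; work 91 rows.

Finished = 24 + 2 = 26 inches.
26 inches × 2.54 = 66.04 cm.
23/10 = 2.3 sts per cm; 66.04 × 2.3 = 151.89 sts.
Nearest multiple of 9 → 153.
13.5 inches = 34.29 cm; × 2.667 = 91.44 → 91 rows.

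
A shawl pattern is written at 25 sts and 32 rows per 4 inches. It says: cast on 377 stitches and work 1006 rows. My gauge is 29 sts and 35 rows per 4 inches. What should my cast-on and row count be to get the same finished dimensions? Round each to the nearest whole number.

Cast on 437 stitches; work 1100 rows.

Stitches: 377 × 29/25 = 437.32 → 437.
Rows: 1006 × 35/32 = 1100.31 → 1100.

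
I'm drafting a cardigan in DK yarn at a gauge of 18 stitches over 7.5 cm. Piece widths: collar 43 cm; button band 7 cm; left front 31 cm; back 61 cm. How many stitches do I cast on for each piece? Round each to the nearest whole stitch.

collar 103; button band 17; left front 74; back 146.

Rate = 18/7.5 = 2.4 sts per cm.
collar: 43 × 2.4 = 103.20 → 103.
button band: 7 × 2.4 = 16.80 → 17.
left front: 31 × 2.4 = 74.40 → 74.
back: 61 × 2.4 = 146.40 → 146.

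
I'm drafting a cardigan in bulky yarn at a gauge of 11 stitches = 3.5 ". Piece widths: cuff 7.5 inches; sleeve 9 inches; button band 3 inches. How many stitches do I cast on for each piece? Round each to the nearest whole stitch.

Rate = 11/3.5 = 3.143 sts per in.
cuff: 7.5 × 3.143 = 23.57 → 24.
sleeve: 9 × 3.143 = 28.29 → 28.
button band: 3 × 3.143 = 9.43 → 9.

cuff 24; sleeve 28; button band 9.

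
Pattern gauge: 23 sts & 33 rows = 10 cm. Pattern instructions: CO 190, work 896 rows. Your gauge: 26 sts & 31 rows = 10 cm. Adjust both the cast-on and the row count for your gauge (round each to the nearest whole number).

Cast on 215 stitches; work 842 rows.

Stitches: 190 × 26/23 = 214.78 → 215.
Rows: 896 × 31/33 = 841.70 → 842.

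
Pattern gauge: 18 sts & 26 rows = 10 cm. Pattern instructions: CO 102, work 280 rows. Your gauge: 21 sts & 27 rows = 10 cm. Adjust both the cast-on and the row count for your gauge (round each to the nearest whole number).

Cast on 119 stitches; work 291 rows.

Stitches: 102 × 21/18 = 119.00 → 119.
Rows: 280 × 27/26 = 290.77 → 291.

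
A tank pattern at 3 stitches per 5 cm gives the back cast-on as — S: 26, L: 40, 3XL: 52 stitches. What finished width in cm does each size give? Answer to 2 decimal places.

3/5 = 0.6 sts per cm.
S: 26 / 0.6 = 43.333 → 43.33 cm.
L: 40 / 0.6 = 66.667 → 66.67 cm.
3XL: 52 / 0.6 = 86.667 → 86.67 cm.

S 43.33 cm; L 66.67 cm; 3XL 86.67 cm.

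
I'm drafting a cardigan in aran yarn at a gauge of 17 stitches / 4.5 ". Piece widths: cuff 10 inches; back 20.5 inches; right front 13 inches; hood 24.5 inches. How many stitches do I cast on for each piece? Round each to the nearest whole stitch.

Rate = 17/4.5 = 3.778 sts per in.
cuff: 10 × 3.778 = 37.78 → 38.
back: 20.5 × 3.778 = 77.44 → 77.
right front: 13 × 3.778 = 49.11 → 49.
hood: 24.5 × 3.778 = 92.56 → 93.

cuff 38; back 77; right front 49; hood 93.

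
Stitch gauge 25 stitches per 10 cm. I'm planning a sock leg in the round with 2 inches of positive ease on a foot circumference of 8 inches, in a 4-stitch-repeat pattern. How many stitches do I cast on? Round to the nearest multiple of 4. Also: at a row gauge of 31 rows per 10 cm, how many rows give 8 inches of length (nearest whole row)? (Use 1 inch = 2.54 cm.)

Cast on 64 stitches; work 63 rows.

Finished = 8 + 2 = 10 inches.
10 inches × 2.54 = 25.40 cm.
25/10 = 2.5 sts per cm; 25.40 × 2.5 = 63.50 sts.
Nearest multiple of 4 → 64.
8 inches = 20.32 cm; × 3.1 = 62.99 → 63 rows.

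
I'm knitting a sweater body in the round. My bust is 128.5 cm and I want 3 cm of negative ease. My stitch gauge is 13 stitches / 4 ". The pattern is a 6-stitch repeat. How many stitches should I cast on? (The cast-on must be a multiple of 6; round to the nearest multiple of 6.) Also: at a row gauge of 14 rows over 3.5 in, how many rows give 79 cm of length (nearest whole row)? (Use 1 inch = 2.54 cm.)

Finished = 128.5 − 3 = 125.5 cm.
125.5 cm × 1/2.54 = 49.41 inches.
13/4 = 3.25 sts per in; 49.41 × 3.25 = 160.58 sts.
Nearest multiple of 6 → 162.
79 cm = 31.10 inches; × 4 = 124.41 → 124 rows.

Cast on 162 stitches; work 124 rows.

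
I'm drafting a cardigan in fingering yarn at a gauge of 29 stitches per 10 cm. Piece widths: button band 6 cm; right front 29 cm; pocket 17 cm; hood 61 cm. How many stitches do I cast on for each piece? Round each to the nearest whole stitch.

Rate = 29/10 = 2.9 sts per cm.
button band: 6 × 2.9 = 17.40 → 17.
right front: 29 × 2.9 = 84.10 → 84.
pocket: 17 × 2.9 = 49.30 → 49.
hood: 61 × 2.9 = 176.90 → 177.

button band 17; right front 84; pocket 49; hood 177.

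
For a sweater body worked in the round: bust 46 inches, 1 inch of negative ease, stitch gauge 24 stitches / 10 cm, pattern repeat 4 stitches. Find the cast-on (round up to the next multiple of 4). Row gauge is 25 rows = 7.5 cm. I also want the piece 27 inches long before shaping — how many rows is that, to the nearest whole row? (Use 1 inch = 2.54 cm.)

Cast on 276 stitches; work 229 rows.

Finished = 46 − 1 = 45 inches.
45 inches × 2.54 = 114.30 cm.
24/10 = 2.4 sts per cm; 114.30 × 2.4 = 274.32 sts.
Next multiple of 4 → 276.
27 inches = 68.58 cm; × 3.333 = 228.60 → 229 rows.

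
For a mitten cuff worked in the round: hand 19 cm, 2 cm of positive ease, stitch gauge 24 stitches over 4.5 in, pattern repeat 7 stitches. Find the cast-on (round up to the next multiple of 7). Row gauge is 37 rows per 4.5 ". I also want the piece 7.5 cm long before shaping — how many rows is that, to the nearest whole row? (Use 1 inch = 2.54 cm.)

Finished = 19 + 2 = 21 cm.
21 cm × 1/2.54 = 8.27 inches.
24/4.5 = 5.333 sts per in; 8.27 × 5.333 = 44.09 sts.
Next multiple of 7 → 49.
7.5 cm = 2.95 inches; × 8.222 = 24.28 → 24 rows.

Cast on 49 stitches; work 24 rows.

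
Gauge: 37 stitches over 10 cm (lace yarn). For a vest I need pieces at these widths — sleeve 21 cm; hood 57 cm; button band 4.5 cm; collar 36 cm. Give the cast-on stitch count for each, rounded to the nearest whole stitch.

sleeve 78; hood 211; button band 17; collar 133.

Rate = 37/10 = 3.7 sts per cm.
sleeve: 21 × 3.7 = 77.70 → 78.
hood: 57 × 3.7 = 210.90 → 211.
button band: 4.5 × 3.7 = 16.65 → 17.
collar: 36 × 3.7 = 133.20 → 133.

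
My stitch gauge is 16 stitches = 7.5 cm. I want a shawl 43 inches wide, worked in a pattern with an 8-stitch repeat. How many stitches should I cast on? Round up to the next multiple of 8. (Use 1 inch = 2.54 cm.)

CO 240 sts.

43 in = 43 × 2.54 = 109.22 cm.
16 / 7.5 = 2.133 sts/cm.
109.22 × 2.133 = 233.00 sts.
→ 240.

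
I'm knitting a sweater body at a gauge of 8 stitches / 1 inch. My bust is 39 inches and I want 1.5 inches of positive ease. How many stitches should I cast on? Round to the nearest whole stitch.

Finished = 39 + 1.5 = 40.5 in.
8 / 1 = 8 sts per inch.
40.50 × 8 = 324.00 sts.

324 stitches.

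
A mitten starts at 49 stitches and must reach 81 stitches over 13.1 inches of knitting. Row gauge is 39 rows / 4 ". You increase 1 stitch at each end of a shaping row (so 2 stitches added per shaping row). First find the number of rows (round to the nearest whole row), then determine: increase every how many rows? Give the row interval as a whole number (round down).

Increase every 8th row.

Rows = 13.1 × 9.75 = 127.7 → 128 rows.
Stitches to add: 32 → 16 shaping rows (at 2 st each).
128 / 16 = 8.00 → every 8 rows.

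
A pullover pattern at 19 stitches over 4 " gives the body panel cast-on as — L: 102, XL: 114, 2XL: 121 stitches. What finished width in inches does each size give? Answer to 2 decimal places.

L 21.47 inches; XL 24.00 inches; 2XL 25.47 inches.

19/4 = 4.75 sts per in.
L: 102 / 4.75 = 21.474 → 21.47 in.
XL: 114 / 4.75 = 24.000 → 24.00 in.
2XL: 121 / 4.75 = 25.474 → 25.47 in.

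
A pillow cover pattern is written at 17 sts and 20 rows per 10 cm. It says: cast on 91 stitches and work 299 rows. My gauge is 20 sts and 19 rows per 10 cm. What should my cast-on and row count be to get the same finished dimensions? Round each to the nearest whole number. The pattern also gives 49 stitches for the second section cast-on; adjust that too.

Cast on 107 stitches; work 284 rows; second section cast-on 58 stitches.

Stitches: 91 × 20/17 = 107.06 → 107.
Rows: 299 × 19/20 = 284.05 → 284.
second section cast-on: 49 × 20/17 = 57.65 → 58.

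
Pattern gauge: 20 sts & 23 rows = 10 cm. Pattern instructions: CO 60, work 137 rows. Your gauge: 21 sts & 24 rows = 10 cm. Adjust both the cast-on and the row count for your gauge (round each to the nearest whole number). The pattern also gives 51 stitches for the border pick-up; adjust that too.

Cast on 63 stitches; work 143 rows; border pick-up 54 stitches.

Stitches: 60 × 21/20 = 63.00 → 63.
Rows: 137 × 24/23 = 142.96 → 143.
border pick-up: 51 × 21/20 = 53.55 → 54.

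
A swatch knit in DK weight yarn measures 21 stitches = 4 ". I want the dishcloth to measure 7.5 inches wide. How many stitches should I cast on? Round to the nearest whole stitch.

Cast on 39 stitches.

21 stitches / 4 in = 5.25 stitches per inch.
7.5 × 5.25 = 39.38 stitches.
Round to nearest → 39.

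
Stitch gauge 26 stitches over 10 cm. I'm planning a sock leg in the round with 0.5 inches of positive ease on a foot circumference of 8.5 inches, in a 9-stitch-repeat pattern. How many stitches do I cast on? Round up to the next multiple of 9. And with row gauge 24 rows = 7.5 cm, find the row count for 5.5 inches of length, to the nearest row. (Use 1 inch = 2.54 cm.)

Cast on 63 stitches; work 45 rows.

Finished = 8.5 + 0.5 = 9 inches.
9 inches × 2.54 = 22.86 cm.
26/10 = 2.6 sts per cm; 22.86 × 2.6 = 59.44 sts.
Next multiple of 9 → 63.
5.5 inches = 13.97 cm; × 3.2 = 44.70 → 45 rows.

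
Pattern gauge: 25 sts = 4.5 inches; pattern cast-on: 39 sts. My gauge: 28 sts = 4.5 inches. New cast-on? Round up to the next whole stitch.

Scale factor = 28 / 25 = 1.120.
39 × 28 / 25 = 43.68 sts.
→ 44 sts.

Cast on 44 stitches.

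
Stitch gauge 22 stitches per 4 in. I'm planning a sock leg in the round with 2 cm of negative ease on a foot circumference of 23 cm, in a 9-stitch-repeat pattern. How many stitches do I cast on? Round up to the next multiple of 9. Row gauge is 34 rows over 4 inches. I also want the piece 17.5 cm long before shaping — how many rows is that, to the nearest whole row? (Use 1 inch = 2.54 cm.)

Cast on 54 stitches; work 59 rows.

Finished = 23 − 2 = 21 cm.
21 cm × 1/2.54 = 8.27 inches.
22/4 = 5.5 sts per in; 8.27 × 5.5 = 45.47 sts.
Next multiple of 9 → 54.
17.5 cm = 6.89 inches; × 8.5 = 58.56 → 59 rows.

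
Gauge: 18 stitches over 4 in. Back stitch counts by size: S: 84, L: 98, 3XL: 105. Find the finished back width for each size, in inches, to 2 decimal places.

S 18.67 inches; L 21.78 inches; 3XL 23.33 inches.

18/4 = 4.5 sts per in.
S: 84 / 4.5 = 18.667 → 18.67 in.
L: 98 / 4.5 = 21.778 → 21.78 in.
3XL: 105 / 4.5 = 23.333 → 23.33 in.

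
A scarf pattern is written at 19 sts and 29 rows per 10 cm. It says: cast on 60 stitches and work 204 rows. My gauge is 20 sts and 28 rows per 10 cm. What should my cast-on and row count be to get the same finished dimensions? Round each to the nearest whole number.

Stitches: 60 × 20/19 = 63.16 → 63.
Rows: 204 × 28/29 = 196.97 → 197.

Cast on 63 stitches; work 197 rows.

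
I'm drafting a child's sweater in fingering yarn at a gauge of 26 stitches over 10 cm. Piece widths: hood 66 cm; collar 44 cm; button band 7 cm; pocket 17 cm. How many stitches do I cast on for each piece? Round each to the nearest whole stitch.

Rate = 26/10 = 2.6 sts per cm.
hood: 66 × 2.6 = 171.60 → 172.
collar: 44 × 2.6 = 114.40 → 114.
button band: 7 × 2.6 = 18.20 → 18.
pocket: 17 × 2.6 = 44.20 → 44.

hood 172; collar 114; button band 18; pocket 44.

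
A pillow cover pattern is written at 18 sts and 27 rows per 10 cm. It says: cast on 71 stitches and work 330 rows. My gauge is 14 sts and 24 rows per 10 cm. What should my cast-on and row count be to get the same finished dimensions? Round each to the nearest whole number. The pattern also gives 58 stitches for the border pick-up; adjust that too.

Cast on 55 stitches; work 293 rows; border pick-up 45 stitches.

Stitches: 71 × 14/18 = 55.22 → 55.
Rows: 330 × 24/27 = 293.33 → 293.
border pick-up: 58 × 14/18 = 45.11 → 45.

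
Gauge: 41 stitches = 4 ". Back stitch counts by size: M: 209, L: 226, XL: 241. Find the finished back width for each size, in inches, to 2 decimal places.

41/4 = 10.25 sts per in.
M: 209 / 10.25 = 20.390 → 20.39 in.
L: 226 / 10.25 = 22.049 → 22.05 in.
XL: 241 / 10.25 = 23.512 → 23.51 in.

M 20.39 inches; L 22.05 inches; XL 23.51 inches.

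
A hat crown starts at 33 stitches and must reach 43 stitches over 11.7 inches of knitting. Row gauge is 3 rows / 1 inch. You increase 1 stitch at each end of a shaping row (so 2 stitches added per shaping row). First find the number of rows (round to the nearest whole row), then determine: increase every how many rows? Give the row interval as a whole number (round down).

Rows = 11.7 × 3 = 35.1 → 35 rows.
Stitches to add: 10 → 5 shaping rows (at 2 st each).
35 / 5 = 7.00 → every 7 rows.

Increase every 7th row.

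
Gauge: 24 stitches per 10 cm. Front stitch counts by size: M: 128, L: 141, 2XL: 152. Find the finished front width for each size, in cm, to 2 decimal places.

M 53.33 cm; L 58.75 cm; 2XL 63.33 cm.

24/10 = 2.4 sts per cm.
M: 128 / 2.4 = 53.333 → 53.33 cm.
L: 141 / 2.4 = 58.750 → 58.75 cm.
2XL: 152 / 2.4 = 63.333 → 63.33 cm.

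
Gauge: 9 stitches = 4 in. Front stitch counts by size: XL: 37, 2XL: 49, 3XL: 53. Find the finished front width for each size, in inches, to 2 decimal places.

XL 16.44 inches; 2XL 21.78 inches; 3XL 23.56 inches.

9/4 = 2.25 sts per in.
XL: 37 / 2.25 = 16.444 → 16.44 in.
2XL: 49 / 2.25 = 21.778 → 21.78 in.
3XL: 53 / 2.25 = 23.556 → 23.56 in.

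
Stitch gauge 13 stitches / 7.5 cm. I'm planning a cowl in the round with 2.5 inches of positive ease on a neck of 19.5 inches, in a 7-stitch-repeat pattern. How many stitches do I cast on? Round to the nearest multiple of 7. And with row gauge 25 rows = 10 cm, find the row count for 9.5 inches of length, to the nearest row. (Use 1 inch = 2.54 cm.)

Finished = 19.5 + 2.5 = 22 inches.
22 inches × 2.54 = 55.88 cm.
13/7.5 = 1.733 sts per cm; 55.88 × 1.733 = 96.86 sts.
Nearest multiple of 7 → 98.
9.5 inches = 24.13 cm; × 2.5 = 60.33 → 60 rows.

Cast on 98 stitches; work 60 rows.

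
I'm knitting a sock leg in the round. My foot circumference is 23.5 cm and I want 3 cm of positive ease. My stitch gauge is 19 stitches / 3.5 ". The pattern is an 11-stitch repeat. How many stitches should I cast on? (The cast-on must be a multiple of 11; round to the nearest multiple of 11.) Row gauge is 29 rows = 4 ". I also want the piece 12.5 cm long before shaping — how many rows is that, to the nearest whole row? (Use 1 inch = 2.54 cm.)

Cast on 55 stitches; work 36 rows.

Finished = 23.5 + 3 = 26.5 cm.
26.5 cm × 1/2.54 = 10.43 inches.
19/3.5 = 5.429 sts per in; 10.43 × 5.429 = 56.64 sts.
Nearest multiple of 11 → 55.
12.5 cm = 4.92 inches; × 7.25 = 35.68 → 36 rows.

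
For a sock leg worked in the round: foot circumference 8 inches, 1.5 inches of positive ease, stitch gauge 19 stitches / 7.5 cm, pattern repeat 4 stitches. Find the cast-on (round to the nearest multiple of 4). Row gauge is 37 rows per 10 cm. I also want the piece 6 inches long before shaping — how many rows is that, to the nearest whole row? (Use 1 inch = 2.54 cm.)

Cast on 60 stitches; work 56 rows.

Finished = 8 + 1.5 = 9.5 inches.
9.5 inches × 2.54 = 24.13 cm.
19/7.5 = 2.533 sts per cm; 24.13 × 2.533 = 61.13 sts.
Nearest multiple of 4 → 60.
6 inches = 15.24 cm; × 3.7 = 56.39 → 56 rows.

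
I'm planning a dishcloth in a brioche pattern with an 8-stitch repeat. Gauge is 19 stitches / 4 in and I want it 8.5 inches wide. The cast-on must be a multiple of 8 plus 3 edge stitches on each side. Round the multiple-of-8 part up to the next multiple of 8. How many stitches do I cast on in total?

46 stitches.

19 / 4 = 4.75 sts per inch.
8.5 × 4.75 = 40.38 sts.
Less 6 edge sts → 34.38 for the repeat.
Next multiple of 8: 40.
Add back 6 edge sts → 46.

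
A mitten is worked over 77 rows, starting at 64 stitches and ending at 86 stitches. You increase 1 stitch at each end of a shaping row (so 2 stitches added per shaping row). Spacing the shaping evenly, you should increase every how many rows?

Stitches to add: |86 − 64| = 22.
Shaping rows needed: 22 / 2 = 11.
77 rows / 11 = every 7 rows.

Increase every 7th row.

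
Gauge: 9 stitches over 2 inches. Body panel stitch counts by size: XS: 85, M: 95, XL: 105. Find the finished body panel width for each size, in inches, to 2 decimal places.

9/2 = 4.5 sts per in.
XS: 85 / 4.5 = 18.889 → 18.89 in.
M: 95 / 4.5 = 21.111 → 21.11 in.
XL: 105 / 4.5 = 23.333 → 23.33 in.

XS 18.89 inches; M 21.11 inches; XL 23.33 inches.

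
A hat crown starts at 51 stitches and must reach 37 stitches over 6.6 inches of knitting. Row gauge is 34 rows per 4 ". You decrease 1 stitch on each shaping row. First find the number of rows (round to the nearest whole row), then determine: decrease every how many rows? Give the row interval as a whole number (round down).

Decrease every 4th row.

Rows = 6.6 × 8.5 = 56.1 → 56 rows.
Stitches to remove: 14 → 14 shaping rows (at 1 st each).
56 / 14 = 4.00 → every 4 rows.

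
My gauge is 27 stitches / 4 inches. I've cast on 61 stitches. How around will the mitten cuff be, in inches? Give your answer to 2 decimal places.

9.04 inches.

27 stitches / 4 inch = 6.75 stitches per inch.
61 / 6.75 = 9.037 inches.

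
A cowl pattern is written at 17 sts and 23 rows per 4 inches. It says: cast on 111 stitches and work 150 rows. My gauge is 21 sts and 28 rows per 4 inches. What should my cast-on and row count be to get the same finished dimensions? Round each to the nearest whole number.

Cast on 137 stitches; work 183 rows.

Stitches: 111 × 21/17 = 137.12 → 137.
Rows: 150 × 28/23 = 182.61 → 183.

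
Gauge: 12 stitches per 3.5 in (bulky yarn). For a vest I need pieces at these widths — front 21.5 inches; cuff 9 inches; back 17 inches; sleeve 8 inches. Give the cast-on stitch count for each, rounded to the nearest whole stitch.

Rate = 12/3.5 = 3.429 sts per in.
front: 21.5 × 3.429 = 73.71 → 74.
cuff: 9 × 3.429 = 30.86 → 31.
back: 17 × 3.429 = 58.29 → 58.
sleeve: 8 × 3.429 = 27.43 → 27.

front 74; cuff 31; back 58; sleeve 27.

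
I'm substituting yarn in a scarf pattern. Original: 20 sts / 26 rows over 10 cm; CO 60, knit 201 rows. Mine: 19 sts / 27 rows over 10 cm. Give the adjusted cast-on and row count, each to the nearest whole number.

Cast on 57 stitches; work 209 rows.

Stitches: 60 × 19/20 = 57.00 → 57.
Rows: 201 × 27/26 = 208.73 → 209.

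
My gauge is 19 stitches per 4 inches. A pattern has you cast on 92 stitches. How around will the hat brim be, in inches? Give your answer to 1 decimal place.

19 stitches / 4 inch = 4.75 stitches per inch.
92 / 4.75 = 19.37 inches.

19.4 inches.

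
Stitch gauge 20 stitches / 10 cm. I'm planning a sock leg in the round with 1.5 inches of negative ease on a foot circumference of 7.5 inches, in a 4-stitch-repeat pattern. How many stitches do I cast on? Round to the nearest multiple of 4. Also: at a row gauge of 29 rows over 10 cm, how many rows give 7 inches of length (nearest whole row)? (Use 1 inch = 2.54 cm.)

Finished = 7.5 − 1.5 = 6 inches.
6 inches × 2.54 = 15.24 cm.
20/10 = 2 sts per cm; 15.24 × 2 = 30.48 sts.
Nearest multiple of 4 → 32.
7 inches = 17.78 cm; × 2.9 = 51.56 → 52 rows.

Cast on 32 stitches; work 52 rows.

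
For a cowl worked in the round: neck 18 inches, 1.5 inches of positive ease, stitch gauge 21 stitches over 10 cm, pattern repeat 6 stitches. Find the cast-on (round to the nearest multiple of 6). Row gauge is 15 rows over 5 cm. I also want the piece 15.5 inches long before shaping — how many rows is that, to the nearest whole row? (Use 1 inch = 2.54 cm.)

Finished = 18 + 1.5 = 19.5 inches.
19.5 inches × 2.54 = 49.53 cm.
21/10 = 2.1 sts per cm; 49.53 × 2.1 = 104.01 sts.
Nearest multiple of 6 → 102.
15.5 inches = 39.37 cm; × 3 = 118.11 → 118 rows.

Cast on 102 stitches; work 118 rows.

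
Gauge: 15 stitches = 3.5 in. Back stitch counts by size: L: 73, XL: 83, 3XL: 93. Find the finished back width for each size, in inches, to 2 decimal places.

15/3.5 = 4.286 sts per in.
L: 73 / 4.286 = 17.033 → 17.03 in.
XL: 83 / 4.286 = 19.367 → 19.37 in.
3XL: 93 / 4.286 = 21.700 → 21.70 in.

L 17.03 inches; XL 19.37 inches; 3XL 21.70 inches.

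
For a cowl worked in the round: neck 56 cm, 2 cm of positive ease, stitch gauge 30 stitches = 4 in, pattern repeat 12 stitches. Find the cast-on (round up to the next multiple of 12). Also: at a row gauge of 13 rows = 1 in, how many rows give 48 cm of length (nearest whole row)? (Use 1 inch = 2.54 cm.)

Finished = 56 + 2 = 58 cm.
58 cm × 1/2.54 = 22.83 inches.
30/4 = 7.5 sts per in; 22.83 × 7.5 = 171.26 sts.
Next multiple of 12 → 180.
48 cm = 18.90 inches; × 13 = 245.67 → 246 rows.

Cast on 180 stitches; work 246 rows.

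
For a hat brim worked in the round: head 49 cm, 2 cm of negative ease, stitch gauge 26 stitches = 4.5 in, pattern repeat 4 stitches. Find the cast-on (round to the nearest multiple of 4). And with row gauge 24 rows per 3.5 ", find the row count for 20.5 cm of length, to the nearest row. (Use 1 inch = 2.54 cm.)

Finished = 49 − 2 = 47 cm.
47 cm × 1/2.54 = 18.50 inches.
26/4.5 = 5.778 sts per in; 18.50 × 5.778 = 106.91 sts.
Nearest multiple of 4 → 108.
20.5 cm = 8.07 inches; × 6.857 = 55.34 → 55 rows.

Cast on 108 stitches; work 55 rows.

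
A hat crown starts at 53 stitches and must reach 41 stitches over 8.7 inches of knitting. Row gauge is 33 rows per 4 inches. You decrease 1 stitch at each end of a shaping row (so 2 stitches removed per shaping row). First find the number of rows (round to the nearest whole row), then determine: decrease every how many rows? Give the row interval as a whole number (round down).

Decrease every 12th row.

Rows = 8.7 × 8.25 = 71.8 → 72 rows.
Stitches to remove: 12 → 6 shaping rows (at 2 st each).
72 / 6 = 12.00 → every 12 rows.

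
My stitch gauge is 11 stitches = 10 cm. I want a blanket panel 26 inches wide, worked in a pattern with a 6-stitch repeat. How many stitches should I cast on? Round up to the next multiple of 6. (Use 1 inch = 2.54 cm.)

26 in = 26 × 2.54 = 66.04 cm.
11 / 10 = 1.1 sts/cm.
66.04 × 1.1 = 72.64 sts.
→ 78.

CO 78 sts.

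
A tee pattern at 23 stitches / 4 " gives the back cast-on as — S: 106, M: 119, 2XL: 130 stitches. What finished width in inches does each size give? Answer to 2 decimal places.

S 18.43 inches; M 20.70 inches; 2XL 22.61 inches.

23/4 = 5.75 sts per in.
S: 106 / 5.75 = 18.435 → 18.43 in.
M: 119 / 5.75 = 20.696 → 20.70 in.
2XL: 130 / 5.75 = 22.609 → 22.61 in.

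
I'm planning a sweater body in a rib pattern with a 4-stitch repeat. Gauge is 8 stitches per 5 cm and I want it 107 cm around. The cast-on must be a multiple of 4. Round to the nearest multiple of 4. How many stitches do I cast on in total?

Cast on 172 stitches.

8 / 5 = 1.6 sts per cm.
107 × 1.6 = 171.20 sts.
Nearest multiple of 4: 172.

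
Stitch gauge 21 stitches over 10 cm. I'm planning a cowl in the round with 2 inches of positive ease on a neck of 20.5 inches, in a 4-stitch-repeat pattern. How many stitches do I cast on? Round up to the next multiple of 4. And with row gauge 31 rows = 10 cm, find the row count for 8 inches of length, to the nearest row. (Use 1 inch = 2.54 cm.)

Finished = 20.5 + 2 = 22.5 inches.
22.5 inches × 2.54 = 57.15 cm.
21/10 = 2.1 sts per cm; 57.15 × 2.1 = 120.02 sts.
Next multiple of 4 → 124.
8 inches = 20.32 cm; × 3.1 = 62.99 → 63 rows.

Cast on 124 stitches; work 63 rows.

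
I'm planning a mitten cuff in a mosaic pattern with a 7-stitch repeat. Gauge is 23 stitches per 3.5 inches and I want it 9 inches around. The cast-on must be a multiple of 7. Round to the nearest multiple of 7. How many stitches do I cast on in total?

23 / 3.5 = 6.571 sts per inch.
9 × 6.571 = 59.14 sts.
Nearest multiple of 7: 56.

56 stitches.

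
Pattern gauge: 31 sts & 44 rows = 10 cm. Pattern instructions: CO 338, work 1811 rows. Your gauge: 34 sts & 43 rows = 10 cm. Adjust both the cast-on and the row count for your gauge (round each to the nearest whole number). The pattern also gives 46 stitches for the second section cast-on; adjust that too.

Cast on 371 stitches; work 1770 rows; second section cast-on 50 stitches.

Stitches: 338 × 34/31 = 370.71 → 371.
Rows: 1811 × 43/44 = 1769.84 → 1770.
second section cast-on: 46 × 34/31 = 50.45 → 50.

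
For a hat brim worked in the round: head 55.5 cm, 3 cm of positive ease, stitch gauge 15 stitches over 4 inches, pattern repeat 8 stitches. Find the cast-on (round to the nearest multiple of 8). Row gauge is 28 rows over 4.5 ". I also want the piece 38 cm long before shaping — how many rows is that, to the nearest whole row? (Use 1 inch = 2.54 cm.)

Finished = 55.5 + 3 = 58.5 cm.
58.5 cm × 1/2.54 = 23.03 inches.
15/4 = 3.75 sts per in; 23.03 × 3.75 = 86.37 sts.
Nearest multiple of 8 → 88.
38 cm = 14.96 inches; × 6.222 = 93.09 → 93 rows.

Cast on 88 stitches; work 93 rows.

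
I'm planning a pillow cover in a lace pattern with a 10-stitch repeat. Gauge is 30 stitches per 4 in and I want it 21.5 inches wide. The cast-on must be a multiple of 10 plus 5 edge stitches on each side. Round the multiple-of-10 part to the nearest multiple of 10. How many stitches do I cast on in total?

160 stitches.

30 / 4 = 7.5 sts per inch.
21.5 × 7.5 = 161.25 sts.
Less 10 edge sts → 151.25 for the repeat.
Nearest multiple of 10: 150.
Add back 10 edge sts → 160.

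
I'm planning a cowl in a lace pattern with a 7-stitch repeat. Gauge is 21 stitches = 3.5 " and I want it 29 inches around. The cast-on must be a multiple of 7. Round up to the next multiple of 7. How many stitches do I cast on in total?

21 / 3.5 = 6 sts per inch.
29 × 6 = 174.00 sts.
Next multiple of 7: 175.

175 stitches.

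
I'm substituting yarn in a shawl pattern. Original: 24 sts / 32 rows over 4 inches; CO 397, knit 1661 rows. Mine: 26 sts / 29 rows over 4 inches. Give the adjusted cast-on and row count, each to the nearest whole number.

Cast on 430 stitches; work 1505 rows.

Stitches: 397 × 26/24 = 430.08 → 430.
Rows: 1661 × 29/32 = 1505.28 → 1505.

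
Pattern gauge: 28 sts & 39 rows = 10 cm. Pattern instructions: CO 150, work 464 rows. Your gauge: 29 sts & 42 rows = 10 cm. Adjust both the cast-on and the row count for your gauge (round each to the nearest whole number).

Cast on 155 stitches; work 500 rows.

Stitches: 150 × 29/28 = 155.36 → 155.
Rows: 464 × 42/39 = 499.69 → 500.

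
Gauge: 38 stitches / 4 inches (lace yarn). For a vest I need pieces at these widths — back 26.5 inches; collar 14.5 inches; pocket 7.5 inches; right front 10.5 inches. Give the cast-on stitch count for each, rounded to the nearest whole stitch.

back 252; collar 138; pocket 71; right front 100.

Rate = 38/4 = 9.5 sts per in.
back: 26.5 × 9.5 = 251.75 → 252.
collar: 14.5 × 9.5 = 137.75 → 138.
pocket: 7.5 × 9.5 = 71.25 → 71.
right front: 10.5 × 9.5 = 99.75 → 100.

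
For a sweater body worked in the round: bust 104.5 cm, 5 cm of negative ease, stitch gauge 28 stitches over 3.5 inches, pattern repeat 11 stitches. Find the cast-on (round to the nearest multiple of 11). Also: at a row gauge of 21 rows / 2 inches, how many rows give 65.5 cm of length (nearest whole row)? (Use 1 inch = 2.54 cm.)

Cast on 308 stitches; work 271 rows.

Finished = 104.5 − 5 = 99.5 cm.
99.5 cm × 1/2.54 = 39.17 inches.
28/3.5 = 8 sts per in; 39.17 × 8 = 313.39 sts.
Nearest multiple of 11 → 308.
65.5 cm = 25.79 inches; × 10.5 = 270.77 → 271 rows.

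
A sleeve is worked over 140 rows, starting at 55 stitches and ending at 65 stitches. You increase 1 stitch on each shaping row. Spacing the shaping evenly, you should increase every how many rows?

Increase every 14th row.

Stitches to add: |65 − 55| = 10.
Shaping rows needed: 10 / 1 = 10.
140 rows / 10 = every 14 rows.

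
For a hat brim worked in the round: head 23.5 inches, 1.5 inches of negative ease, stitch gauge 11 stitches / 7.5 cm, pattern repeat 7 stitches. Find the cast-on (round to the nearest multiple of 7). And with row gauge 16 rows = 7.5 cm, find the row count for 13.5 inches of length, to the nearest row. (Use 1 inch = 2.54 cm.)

Finished = 23.5 − 1.5 = 22 inches.
22 inches × 2.54 = 55.88 cm.
11/7.5 = 1.467 sts per cm; 55.88 × 1.467 = 81.96 sts.
Nearest multiple of 7 → 84.
13.5 inches = 34.29 cm; × 2.133 = 73.15 → 73 rows.

Cast on 84 stitches; work 73 rows.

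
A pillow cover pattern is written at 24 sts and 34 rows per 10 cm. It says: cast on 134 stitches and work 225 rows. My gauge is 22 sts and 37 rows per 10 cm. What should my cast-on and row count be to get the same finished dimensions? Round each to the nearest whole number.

Cast on 123 stitches; work 245 rows.

Stitches: 134 × 22/24 = 122.83 → 123.
Rows: 225 × 37/34 = 244.85 → 245.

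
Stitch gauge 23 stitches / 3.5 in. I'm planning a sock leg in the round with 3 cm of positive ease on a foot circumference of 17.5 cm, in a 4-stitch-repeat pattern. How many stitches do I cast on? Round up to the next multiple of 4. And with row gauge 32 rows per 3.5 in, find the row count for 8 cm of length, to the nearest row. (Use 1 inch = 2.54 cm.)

Finished = 17.5 + 3 = 20.5 cm.
20.5 cm × 1/2.54 = 8.07 inches.
23/3.5 = 6.571 sts per in; 8.07 × 6.571 = 53.04 sts.
Next multiple of 4 → 56.
8 cm = 3.15 inches; × 9.143 = 28.80 → 29 rows.

Cast on 56 stitches; work 29 rows.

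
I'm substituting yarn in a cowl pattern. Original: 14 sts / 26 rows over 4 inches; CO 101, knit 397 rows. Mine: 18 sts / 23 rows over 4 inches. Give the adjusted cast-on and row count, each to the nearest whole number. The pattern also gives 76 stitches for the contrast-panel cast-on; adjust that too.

Stitches: 101 × 18/14 = 129.86 → 130.
Rows: 397 × 23/26 = 351.19 → 351.
contrast-panel cast-on: 76 × 18/14 = 97.71 → 98.

Cast on 130 stitches; work 351 rows; contrast-panel cast-on 98 stitches.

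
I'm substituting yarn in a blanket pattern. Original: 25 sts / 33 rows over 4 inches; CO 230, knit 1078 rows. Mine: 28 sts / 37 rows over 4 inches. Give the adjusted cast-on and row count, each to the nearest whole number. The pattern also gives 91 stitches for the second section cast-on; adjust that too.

Stitches: 230 × 28/25 = 257.60 → 258.
Rows: 1078 × 37/33 = 1208.67 → 1209.
second section cast-on: 91 × 28/25 = 101.92 → 102.

Cast on 258 stitches; work 1209 rows; second section cast-on 102 stitches.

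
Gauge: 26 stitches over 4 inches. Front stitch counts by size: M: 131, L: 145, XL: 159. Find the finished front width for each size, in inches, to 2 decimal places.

26/4 = 6.5 sts per in.
M: 131 / 6.5 = 20.154 → 20.15 in.
L: 145 / 6.5 = 22.308 → 22.31 in.
XL: 159 / 6.5 = 24.462 → 24.46 in.

M 20.15 inches; L 22.31 inches; XL 24.46 inches.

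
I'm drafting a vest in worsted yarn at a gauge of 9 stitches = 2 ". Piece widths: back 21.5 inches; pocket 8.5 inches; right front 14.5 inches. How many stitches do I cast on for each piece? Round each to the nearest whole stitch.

back 97; pocket 38; right front 65.

Rate = 9/2 = 4.5 sts per in.
back: 21.5 × 4.5 = 96.75 → 97.
pocket: 8.5 × 4.5 = 38.25 → 38.
right front: 14.5 × 4.5 = 65.25 → 65.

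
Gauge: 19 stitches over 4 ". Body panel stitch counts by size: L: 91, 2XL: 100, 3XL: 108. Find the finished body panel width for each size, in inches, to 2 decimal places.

19/4 = 4.75 sts per in.
L: 91 / 4.75 = 19.158 → 19.16 in.
2XL: 100 / 4.75 = 21.053 → 21.05 in.
3XL: 108 / 4.75 = 22.737 → 22.74 in.

L 19.16 inches; 2XL 21.05 inches; 3XL 22.74 inches.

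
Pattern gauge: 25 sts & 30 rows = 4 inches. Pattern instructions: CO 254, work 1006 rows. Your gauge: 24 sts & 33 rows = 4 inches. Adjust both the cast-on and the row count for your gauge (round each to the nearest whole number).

Stitches: 254 × 24/25 = 243.84 → 244.
Rows: 1006 × 33/30 = 1106.60 → 1107.

Cast on 244 stitches; work 1107 rows.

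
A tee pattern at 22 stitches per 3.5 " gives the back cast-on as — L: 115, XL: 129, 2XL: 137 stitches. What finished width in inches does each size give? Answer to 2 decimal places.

22/3.5 = 6.286 sts per in.
L: 115 / 6.286 = 18.295 → 18.30 in.
XL: 129 / 6.286 = 20.523 → 20.52 in.
2XL: 137 / 6.286 = 21.795 → 21.80 in.

L 18.30 inches; XL 20.52 inches; 2XL 21.80 inches.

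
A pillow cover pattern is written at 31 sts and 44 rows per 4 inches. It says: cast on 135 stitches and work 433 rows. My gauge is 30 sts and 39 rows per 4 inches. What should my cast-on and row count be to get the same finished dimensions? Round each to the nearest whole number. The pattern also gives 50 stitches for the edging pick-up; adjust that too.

Stitches: 135 × 30/31 = 130.65 → 131.
Rows: 433 × 39/44 = 383.80 → 384.
edging pick-up: 50 × 30/31 = 48.39 → 48.

Cast on 131 stitches; work 384 rows; edging pick-up 48 stitches.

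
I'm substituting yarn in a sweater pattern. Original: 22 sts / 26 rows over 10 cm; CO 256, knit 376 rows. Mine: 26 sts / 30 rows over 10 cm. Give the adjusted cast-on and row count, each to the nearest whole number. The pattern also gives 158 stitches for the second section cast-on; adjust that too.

Cast on 303 stitches; work 434 rows; second section cast-on 187 stitches.

Stitches: 256 × 26/22 = 302.55 → 303.
Rows: 376 × 30/26 = 433.85 → 434.
second section cast-on: 158 × 26/22 = 186.73 → 187.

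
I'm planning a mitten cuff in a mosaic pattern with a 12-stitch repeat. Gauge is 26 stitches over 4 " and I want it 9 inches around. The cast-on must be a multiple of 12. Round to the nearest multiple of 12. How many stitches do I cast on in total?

CO 60 sts.

26 / 4 = 6.5 sts per inch.
9 × 6.5 = 58.50 sts.
Nearest multiple of 12: 60.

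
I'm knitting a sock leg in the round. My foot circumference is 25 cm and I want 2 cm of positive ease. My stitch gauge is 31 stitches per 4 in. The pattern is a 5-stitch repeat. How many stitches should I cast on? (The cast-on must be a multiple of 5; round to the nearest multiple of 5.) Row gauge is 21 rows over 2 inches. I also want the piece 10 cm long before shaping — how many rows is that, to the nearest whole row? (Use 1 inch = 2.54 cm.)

Cast on 80 stitches; work 41 rows.

Finished = 25 + 2 = 27 cm.
27 cm × 1/2.54 = 10.63 inches.
31/4 = 7.75 sts per in; 10.63 × 7.75 = 82.38 sts.
Nearest multiple of 5 → 80.
10 cm = 3.94 inches; × 10.5 = 41.34 → 41 rows.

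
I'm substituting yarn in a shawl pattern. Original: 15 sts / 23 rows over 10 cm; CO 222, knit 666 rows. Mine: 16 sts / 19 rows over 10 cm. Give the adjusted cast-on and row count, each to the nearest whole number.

Cast on 237 stitches; work 550 rows.

Stitches: 222 × 16/15 = 236.80 → 237.
Rows: 666 × 19/23 = 550.17 → 550.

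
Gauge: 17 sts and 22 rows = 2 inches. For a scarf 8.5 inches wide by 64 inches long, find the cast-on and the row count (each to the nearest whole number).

Cast on 72 stitches and work 704 rows.

Stitch gauge = 17/2 = 8.5 sts/in; 8.5 × 8.5 = 72.25 → 72 sts.
Row gauge = 22/2 = 11 rows/in; 64 × 11 = 704.00 → 704 rows.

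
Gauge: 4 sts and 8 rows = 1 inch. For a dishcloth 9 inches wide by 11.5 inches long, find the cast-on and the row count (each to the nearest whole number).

Cast on 36 stitches and work 92 rows.

Stitch gauge = 4/1 = 4 sts/in; 9 × 4 = 36.00 → 36 sts.
Row gauge = 8/1 = 8 rows/in; 11.5 × 8 = 92.00 → 92 rows.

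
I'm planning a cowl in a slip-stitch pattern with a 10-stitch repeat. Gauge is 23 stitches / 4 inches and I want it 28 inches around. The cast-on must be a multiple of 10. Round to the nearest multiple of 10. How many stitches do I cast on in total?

Cast on 160 stitches.

23 / 4 = 5.75 sts per inch.
28 × 5.75 = 161.00 sts.
Nearest multiple of 10: 160.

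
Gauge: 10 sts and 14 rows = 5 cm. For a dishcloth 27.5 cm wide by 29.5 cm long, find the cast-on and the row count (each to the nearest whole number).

Cast on 55 stitches and work 83 rows.

Stitch gauge = 10/5 = 2 sts/cm; 27.5 × 2 = 55.00 → 55 sts.
Row gauge = 14/5 = 2.8 rows/cm; 29.5 × 2.8 = 82.60 → 83 rows.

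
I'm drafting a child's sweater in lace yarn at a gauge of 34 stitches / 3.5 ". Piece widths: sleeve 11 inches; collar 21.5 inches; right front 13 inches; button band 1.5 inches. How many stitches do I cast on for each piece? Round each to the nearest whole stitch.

Rate = 34/3.5 = 9.714 sts per in.
sleeve: 11 × 9.714 = 106.86 → 107.
collar: 21.5 × 9.714 = 208.86 → 209.
right front: 13 × 9.714 = 126.29 → 126.
button band: 1.5 × 9.714 = 14.57 → 15.

sleeve 107; collar 209; right front 126; button band 15.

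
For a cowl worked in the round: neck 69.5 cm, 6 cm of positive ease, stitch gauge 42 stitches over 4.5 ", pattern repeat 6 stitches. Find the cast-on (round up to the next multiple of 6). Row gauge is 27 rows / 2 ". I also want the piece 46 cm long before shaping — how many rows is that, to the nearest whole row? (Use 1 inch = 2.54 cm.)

Cast on 282 stitches; work 244 rows.

Finished = 69.5 + 6 = 75.5 cm.
75.5 cm × 1/2.54 = 29.72 inches.
42/4.5 = 9.333 sts per in; 29.72 × 9.333 = 277.43 sts.
Next multiple of 6 → 282.
46 cm = 18.11 inches; × 13.5 = 244.49 → 244 rows.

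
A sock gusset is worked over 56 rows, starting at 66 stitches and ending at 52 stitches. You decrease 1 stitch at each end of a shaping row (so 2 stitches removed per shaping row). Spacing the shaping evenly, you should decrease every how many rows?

Stitches to remove: |52 − 66| = 14.
Shaping rows needed: 14 / 2 = 7.
56 rows / 7 = every 8 rows.

Decrease every 8th row.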